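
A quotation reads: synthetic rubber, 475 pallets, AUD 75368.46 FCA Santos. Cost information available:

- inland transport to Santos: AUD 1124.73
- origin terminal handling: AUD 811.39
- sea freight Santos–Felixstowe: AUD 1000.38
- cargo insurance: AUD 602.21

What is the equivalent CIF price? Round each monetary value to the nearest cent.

CIF price: AUD 77782.44

Not relevant to the conversion: inland to port — on the seller under both FCA and CIF; already in the FCA price and stays in the CIF price.
From FCA to CIF, the seller additionally bears: origin terminal, freight, insurance.
CIF price = 75368.46 + 811.39 + 1000.38 + 602.21 = 77782.44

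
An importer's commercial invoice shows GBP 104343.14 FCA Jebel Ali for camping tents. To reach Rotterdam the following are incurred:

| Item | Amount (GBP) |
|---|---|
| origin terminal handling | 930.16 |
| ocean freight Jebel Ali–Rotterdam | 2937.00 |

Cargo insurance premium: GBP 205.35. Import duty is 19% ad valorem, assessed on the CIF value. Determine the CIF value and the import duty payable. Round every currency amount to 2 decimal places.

CIF value: GBP 108415.65; import duty: GBP 20598.97

CIF = FCA price + pre-shipment costs + freight + insurance
CIF = 104343.14 + 930.16 + 2937.00 + 205.35 = 108415.65
Import duty = 108415.65 × 19% = 20598.97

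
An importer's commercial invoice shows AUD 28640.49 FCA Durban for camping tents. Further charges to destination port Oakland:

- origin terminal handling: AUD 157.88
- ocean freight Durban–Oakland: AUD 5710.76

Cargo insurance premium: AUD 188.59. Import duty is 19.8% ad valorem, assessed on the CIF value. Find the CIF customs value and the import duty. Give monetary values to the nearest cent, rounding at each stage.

CIF = FCA price + pre-shipment costs + freight + insurance
CIF = 28640.49 + 157.88 + 5710.76 + 188.59 = 34697.72
Import duty = 34697.72 × 19.8% = 6870.15

CIF value: AUD 34697.72; import duty: AUD 6870.15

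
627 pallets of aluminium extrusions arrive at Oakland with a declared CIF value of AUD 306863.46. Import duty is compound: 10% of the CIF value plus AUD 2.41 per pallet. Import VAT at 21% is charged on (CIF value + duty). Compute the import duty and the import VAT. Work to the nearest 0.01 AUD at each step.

Import duty: AUD 32197.42; import VAT: AUD 71202.78

Ad valorem component: 306863.46 × 10% = 30686.35
Specific component: 627 × 2.41 = 1511.07
Import duty = 30686.35 + 1511.07 = 32197.42
VAT base = CIF + duty = 306863.46 + 32197.42 = 339060.88
Import VAT = 339060.88 × 21% = 71202.78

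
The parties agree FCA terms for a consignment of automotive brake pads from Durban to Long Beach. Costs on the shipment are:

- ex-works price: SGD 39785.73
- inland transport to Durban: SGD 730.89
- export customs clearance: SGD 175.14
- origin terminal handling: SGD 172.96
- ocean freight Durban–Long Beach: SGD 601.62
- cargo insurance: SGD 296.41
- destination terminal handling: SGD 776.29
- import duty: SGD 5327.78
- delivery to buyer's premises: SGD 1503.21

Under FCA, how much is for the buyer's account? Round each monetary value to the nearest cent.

FCA: the seller delivers export-cleared goods to the carrier; the buyer bears costs from that point.
Seller's account: goods 39785.73 + inland to port 730.89 + export clearance 175.14 = 40691.76
Buyer's account: origin terminal 172.96 + freight 601.62 + insurance 296.41 + destination terminal 776.29 + duty 5327.78 + delivery 1503.21 = 8678.27

Buyer's account: SGD 8678.27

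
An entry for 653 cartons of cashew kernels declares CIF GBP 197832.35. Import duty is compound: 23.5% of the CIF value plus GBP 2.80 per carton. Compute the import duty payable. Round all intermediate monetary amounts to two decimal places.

Ad valorem component: 197832.35 × 23.5% = 46490.60
Specific component: 653 × 2.80 = 1828.40
Import duty = 46490.60 + 1828.40 = 48319.00

Import duty: GBP 48319.00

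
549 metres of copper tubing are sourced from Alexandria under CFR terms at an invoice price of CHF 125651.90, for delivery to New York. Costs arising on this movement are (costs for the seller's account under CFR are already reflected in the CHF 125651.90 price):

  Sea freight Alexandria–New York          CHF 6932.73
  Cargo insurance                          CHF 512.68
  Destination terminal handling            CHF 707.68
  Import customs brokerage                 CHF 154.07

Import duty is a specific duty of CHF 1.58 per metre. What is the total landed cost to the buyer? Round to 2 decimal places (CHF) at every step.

CFR: the seller pays costs through ocean freight to the destination port, but not insurance.
Already in the invoice (seller's account under CFR): freight — exclude.
CIF value = CFR price + insurance = 125651.90 + 512.68 = 126164.58
Import duty = 549 × 1.58 = 867.42
Buyer bears: insurance 512.68 + destination terminal 707.68 + brokerage 154.07 + duty 867.42 = 2241.85
Landed cost = invoice 125651.90 + 2241.85 = 127893.75

Total landed cost: CHF 127893.75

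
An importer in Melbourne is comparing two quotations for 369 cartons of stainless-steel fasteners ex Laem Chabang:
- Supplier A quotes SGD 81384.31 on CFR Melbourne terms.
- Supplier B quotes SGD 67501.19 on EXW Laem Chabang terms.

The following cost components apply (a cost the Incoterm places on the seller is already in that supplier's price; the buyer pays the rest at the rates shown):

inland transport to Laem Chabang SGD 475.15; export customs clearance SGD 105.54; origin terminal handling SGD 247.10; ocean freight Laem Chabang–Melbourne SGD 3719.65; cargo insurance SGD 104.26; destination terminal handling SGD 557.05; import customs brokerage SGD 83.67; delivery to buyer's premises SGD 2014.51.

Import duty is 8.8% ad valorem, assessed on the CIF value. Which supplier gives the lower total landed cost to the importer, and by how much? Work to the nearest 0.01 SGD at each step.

Supplier B is cheaper by SGD 10157.22

Supplier A (CFR):
CIF value = CFR price + insurance = 81384.31 + 104.26 = 81488.57
Import duty = 81488.57 × 8.8% = 7170.99
Buyer bears (A): 104.26 + 557.05 + 83.67 + 2014.51 = 2759.49
Landed cost (A) = invoice 81384.31 + 2759.49 + duty 7170.99 = 91314.79
Supplier B (EXW):
CIF value = EXW price + inland to port + export clearance + origin terminal + freight + insurance = 67501.19 + 475.15 + 105.54 + 247.10 + 3719.65 + 104.26 = 72152.89
Import duty = 72152.89 × 8.8% = 6349.45
Buyer bears (B): 475.15 + 105.54 + 247.10 + 3719.65 + 104.26 + 557.05 + 83.67 + 2014.51 = 7306.93
Landed cost (B) = invoice 67501.19 + 7306.93 + duty 6349.45 = 81157.57
Difference = |91314.79 − 81157.57| = 10157.22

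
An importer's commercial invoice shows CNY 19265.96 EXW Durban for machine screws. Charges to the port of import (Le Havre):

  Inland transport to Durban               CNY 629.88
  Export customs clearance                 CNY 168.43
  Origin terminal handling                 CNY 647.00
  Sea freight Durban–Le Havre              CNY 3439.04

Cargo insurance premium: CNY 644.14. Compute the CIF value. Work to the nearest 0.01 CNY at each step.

CIF = EXW price + pre-shipment costs + freight + insurance
CIF = 19265.96 + 629.88 + 168.43 + 647.00 + 3439.04 + 644.14 = 24794.45

CIF value: CNY 24794.45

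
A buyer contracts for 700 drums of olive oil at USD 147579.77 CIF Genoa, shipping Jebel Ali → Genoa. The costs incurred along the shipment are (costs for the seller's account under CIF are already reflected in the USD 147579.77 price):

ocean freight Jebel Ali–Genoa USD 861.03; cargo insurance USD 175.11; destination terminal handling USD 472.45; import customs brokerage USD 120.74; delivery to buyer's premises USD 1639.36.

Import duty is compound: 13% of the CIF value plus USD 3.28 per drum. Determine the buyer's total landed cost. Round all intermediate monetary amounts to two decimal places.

CIF: the seller pays costs through ocean freight and marine insurance to the destination port.
Already in the invoice (seller's account under CIF): freight, insurance — exclude.
The CIF price already equals the CIF value: 147579.77
Ad valorem component: 147579.77 × 13% = 19185.37
Specific component: 700 × 3.28 = 2296.00
Import duty = 19185.37 + 2296.00 = 21481.37
Buyer bears: destination terminal 472.45 + brokerage 120.74 + delivery 1639.36 + duty 21481.37 = 23713.92
Landed cost = invoice 147579.77 + 23713.92 = 171293.69

Total landed cost: USD 171293.69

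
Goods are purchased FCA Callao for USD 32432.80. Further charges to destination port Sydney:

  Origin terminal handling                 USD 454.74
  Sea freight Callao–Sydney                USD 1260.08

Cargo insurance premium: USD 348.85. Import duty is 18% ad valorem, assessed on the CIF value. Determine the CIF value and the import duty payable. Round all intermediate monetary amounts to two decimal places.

CIF = FCA price + pre-shipment costs + freight + insurance
CIF = 32432.80 + 454.74 + 1260.08 + 348.85 = 34496.47
Import duty = 34496.47 × 18% = 6209.36

CIF value: USD 34496.47; import duty: USD 6209.36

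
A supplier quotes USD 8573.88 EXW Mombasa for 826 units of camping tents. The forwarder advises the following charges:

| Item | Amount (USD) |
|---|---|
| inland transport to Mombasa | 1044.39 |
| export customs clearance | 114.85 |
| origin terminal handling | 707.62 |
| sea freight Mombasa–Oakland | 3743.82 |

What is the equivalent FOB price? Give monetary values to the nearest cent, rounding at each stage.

FOB price: USD 10440.74

Not relevant to the conversion: freight — on the buyer under both terms; not part of either seller's price.
From EXW to FOB, the seller additionally bears: inland to port, export clearance, origin terminal.
FOB price = 8573.88 + 1044.39 + 114.85 + 707.62 = 10440.74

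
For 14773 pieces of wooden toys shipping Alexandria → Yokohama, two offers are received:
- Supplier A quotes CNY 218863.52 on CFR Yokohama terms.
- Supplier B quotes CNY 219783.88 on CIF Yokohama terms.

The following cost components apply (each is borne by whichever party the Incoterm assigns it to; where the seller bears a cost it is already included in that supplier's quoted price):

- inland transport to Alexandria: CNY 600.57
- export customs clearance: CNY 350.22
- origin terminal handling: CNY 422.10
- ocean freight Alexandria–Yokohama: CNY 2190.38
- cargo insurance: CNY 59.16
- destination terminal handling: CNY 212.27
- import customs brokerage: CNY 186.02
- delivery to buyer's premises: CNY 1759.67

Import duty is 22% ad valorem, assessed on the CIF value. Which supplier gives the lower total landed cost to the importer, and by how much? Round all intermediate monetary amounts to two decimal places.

Supplier A (CFR):
CIF value = CFR price + insurance = 218863.52 + 59.16 = 218922.68
Import duty = 218922.68 × 22% = 48162.99
Buyer bears (A): 59.16 + 212.27 + 186.02 + 1759.67 = 2217.12
Landed cost (A) = invoice 218863.52 + 2217.12 + duty 48162.99 = 269243.63
Supplier B (CIF):
The CIF price already equals the CIF value: 219783.88
Import duty = 219783.88 × 22% = 48352.45
Buyer bears (B): 212.27 + 186.02 + 1759.67 = 2157.96
Landed cost (B) = invoice 219783.88 + 2157.96 + duty 48352.45 = 270294.29
Difference = |269243.63 − 270294.29| = 1050.66

Supplier A is cheaper by CNY 1050.66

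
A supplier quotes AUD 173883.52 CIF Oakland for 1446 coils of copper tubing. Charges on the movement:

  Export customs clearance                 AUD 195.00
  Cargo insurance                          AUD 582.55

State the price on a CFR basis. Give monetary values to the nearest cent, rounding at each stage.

Not relevant to the conversion: export clearance — on the seller under both CIF and CFR; already in the CIF price and stays in the CFR price.
From CIF to CFR, the seller no longer bears: insurance.
CFR price = 173883.52 − 582.55 = 173300.97

CFR price: AUD 173300.97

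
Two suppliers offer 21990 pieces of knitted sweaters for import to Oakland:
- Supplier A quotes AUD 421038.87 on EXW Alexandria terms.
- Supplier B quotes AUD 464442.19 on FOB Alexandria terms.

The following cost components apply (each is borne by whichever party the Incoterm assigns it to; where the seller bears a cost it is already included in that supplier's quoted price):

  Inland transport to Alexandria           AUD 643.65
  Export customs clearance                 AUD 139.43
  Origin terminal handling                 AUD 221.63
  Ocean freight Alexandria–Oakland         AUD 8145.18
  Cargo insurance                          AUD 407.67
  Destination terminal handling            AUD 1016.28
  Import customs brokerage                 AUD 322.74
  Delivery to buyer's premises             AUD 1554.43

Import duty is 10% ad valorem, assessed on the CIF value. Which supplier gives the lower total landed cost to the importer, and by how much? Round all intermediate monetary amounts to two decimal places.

Supplier A (EXW):
CIF value = EXW price + inland to port + export clearance + origin terminal + freight + insurance = 421038.87 + 643.65 + 139.43 + 221.63 + 8145.18 + 407.67 = 430596.43
Import duty = 430596.43 × 10% = 43059.64
Buyer bears (A): 643.65 + 139.43 + 221.63 + 8145.18 + 407.67 + 1016.28 + 322.74 + 1554.43 = 12451.01
Landed cost (A) = invoice 421038.87 + 12451.01 + duty 43059.64 = 476549.52
Supplier B (FOB):
CIF value = FOB price + freight + insurance = 464442.19 + 8145.18 + 407.67 = 472995.04
Import duty = 472995.04 × 10% = 47299.50
Buyer bears (B): 8145.18 + 407.67 + 1016.28 + 322.74 + 1554.43 = 11446.30
Landed cost (B) = invoice 464442.19 + 11446.30 + duty 47299.50 = 523187.99
Difference = |476549.52 − 523187.99| = 46638.47

Supplier A is cheaper by AUD 46638.47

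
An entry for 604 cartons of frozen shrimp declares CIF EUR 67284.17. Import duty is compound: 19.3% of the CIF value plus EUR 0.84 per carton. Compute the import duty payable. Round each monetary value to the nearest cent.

Import duty: EUR 13493.20

Ad valorem component: 67284.17 × 19.3% = 12985.84
Specific component: 604 × 0.84 = 507.36
Import duty = 12985.84 + 507.36 = 13493.20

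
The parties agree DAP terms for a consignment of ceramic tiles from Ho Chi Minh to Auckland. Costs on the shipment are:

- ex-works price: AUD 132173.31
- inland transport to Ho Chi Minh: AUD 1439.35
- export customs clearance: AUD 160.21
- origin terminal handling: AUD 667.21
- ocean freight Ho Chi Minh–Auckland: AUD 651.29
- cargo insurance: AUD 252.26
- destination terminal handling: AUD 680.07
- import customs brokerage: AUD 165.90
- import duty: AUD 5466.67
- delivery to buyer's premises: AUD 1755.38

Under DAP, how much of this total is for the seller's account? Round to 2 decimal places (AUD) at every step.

Seller's account: AUD 137779.08

DAP: the seller bears all costs to the named destination except import duty and clearance.
Seller's account: goods 132173.31 + inland to port 1439.35 + export clearance 160.21 + origin terminal 667.21 + freight 651.29 + insurance 252.26 + destination terminal 680.07 + delivery 1755.38 = 137779.08
Buyer's account: brokerage 165.90 + duty 5466.67 = 5632.57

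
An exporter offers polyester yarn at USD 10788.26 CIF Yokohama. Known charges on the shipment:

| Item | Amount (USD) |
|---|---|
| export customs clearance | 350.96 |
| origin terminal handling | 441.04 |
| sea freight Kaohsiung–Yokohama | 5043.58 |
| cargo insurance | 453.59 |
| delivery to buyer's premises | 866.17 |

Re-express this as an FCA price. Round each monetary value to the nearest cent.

Not relevant to the conversion: export clearance — on the seller under both CIF and FCA; already in the CIF price and stays in the FCA price. delivery — on the buyer under both terms; not part of either seller's price.
From CIF to FCA, the seller no longer bears: origin terminal, freight, insurance.
FCA price = 10788.26 − 441.04 − 5043.58 − 453.59 = 4850.05

FCA price: USD 4850.05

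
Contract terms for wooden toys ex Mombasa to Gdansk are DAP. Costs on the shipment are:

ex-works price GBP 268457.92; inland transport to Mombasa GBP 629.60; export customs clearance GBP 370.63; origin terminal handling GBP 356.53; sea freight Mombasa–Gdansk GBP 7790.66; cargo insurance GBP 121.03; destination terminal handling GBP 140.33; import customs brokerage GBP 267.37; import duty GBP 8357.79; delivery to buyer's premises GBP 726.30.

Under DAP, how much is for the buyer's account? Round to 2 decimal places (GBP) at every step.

DAP: the seller bears all costs to the named destination except import duty and clearance.
Seller's account: goods 268457.92 + inland to port 629.60 + export clearance 370.63 + origin terminal 356.53 + freight 7790.66 + insurance 121.03 + destination terminal 140.33 + delivery 726.30 = 278593.00
Buyer's account: brokerage 267.37 + duty 8357.79 = 8625.16

Buyer's account: GBP 8625.16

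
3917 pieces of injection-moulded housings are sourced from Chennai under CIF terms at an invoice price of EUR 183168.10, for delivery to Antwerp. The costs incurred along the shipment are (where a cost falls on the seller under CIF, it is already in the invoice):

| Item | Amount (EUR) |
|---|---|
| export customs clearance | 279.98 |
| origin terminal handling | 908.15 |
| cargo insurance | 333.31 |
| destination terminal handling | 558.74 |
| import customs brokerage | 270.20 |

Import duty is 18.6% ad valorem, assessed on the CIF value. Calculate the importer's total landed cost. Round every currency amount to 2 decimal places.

CIF: the seller pays costs through ocean freight and marine insurance to the destination port.
Already in the invoice (seller's account under CIF): export clearance, origin terminal, insurance — exclude.
The CIF price already equals the CIF value: 183168.10
Import duty = 183168.10 × 18.6% = 34069.27
Buyer bears: destination terminal 558.74 + brokerage 270.20 + duty 34069.27 = 34898.21
Landed cost = invoice 183168.10 + 34898.21 = 218066.31

Total landed cost: EUR 218066.31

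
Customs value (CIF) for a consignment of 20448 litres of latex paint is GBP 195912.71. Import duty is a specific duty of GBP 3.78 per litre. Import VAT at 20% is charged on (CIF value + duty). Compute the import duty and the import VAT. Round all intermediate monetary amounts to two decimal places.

Import duty = 20448 × 3.78 = 77293.44
VAT base = CIF + duty = 195912.71 + 77293.44 = 273206.15
Import VAT = 273206.15 × 20% = 54641.23

Import duty: GBP 77293.44; import VAT: GBP 54641.23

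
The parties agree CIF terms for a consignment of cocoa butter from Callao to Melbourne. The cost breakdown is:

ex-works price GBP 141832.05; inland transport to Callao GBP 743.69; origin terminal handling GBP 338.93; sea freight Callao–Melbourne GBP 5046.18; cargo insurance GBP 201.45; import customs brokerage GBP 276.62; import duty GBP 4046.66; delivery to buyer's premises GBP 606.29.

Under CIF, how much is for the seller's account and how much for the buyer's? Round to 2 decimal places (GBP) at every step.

Seller: GBP 148162.30; buyer: GBP 4929.57

CIF: the seller pays costs through ocean freight and marine insurance to the destination port.
Seller's account: goods 141832.05 + inland to port 743.69 + origin terminal 338.93 + freight 5046.18 + insurance 201.45 = 148162.30
Buyer's account: brokerage 276.62 + duty 4046.66 + delivery 606.29 = 4929.57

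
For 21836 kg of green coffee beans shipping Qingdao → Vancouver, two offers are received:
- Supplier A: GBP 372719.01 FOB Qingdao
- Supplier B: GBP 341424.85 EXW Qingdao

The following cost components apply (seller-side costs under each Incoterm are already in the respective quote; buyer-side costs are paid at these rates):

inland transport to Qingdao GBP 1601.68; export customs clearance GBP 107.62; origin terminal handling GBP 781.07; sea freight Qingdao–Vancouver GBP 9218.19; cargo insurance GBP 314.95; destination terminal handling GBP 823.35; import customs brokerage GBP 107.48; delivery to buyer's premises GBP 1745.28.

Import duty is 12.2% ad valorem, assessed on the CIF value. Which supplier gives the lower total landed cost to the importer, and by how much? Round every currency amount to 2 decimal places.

Supplier B is cheaper by GBP 32317.85

Supplier A (FOB):
CIF value = FOB price + freight + insurance = 372719.01 + 9218.19 + 314.95 = 382252.15
Import duty = 382252.15 × 12.2% = 46634.76
Buyer bears (A): 9218.19 + 314.95 + 823.35 + 107.48 + 1745.28 = 12209.25
Landed cost (A) = invoice 372719.01 + 12209.25 + duty 46634.76 = 431563.02
Supplier B (EXW):
CIF value = EXW price + inland to port + export clearance + origin terminal + freight + insurance = 341424.85 + 1601.68 + 107.62 + 781.07 + 9218.19 + 314.95 = 353448.36
Import duty = 353448.36 × 12.2% = 43120.70
Buyer bears (B): 1601.68 + 107.62 + 781.07 + 9218.19 + 314.95 + 823.35 + 107.48 + 1745.28 = 14699.62
Landed cost (B) = invoice 341424.85 + 14699.62 + duty 43120.70 = 399245.17
Difference = |431563.02 − 399245.17| = 32317.85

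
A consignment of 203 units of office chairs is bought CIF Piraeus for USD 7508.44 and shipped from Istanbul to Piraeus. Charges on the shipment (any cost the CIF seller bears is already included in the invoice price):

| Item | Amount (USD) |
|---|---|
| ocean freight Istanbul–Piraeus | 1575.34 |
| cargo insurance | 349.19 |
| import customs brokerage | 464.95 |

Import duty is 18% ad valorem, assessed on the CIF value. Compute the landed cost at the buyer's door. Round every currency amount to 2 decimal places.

CIF: the seller pays costs through ocean freight and marine insurance to the destination port.
Already in the invoice (seller's account under CIF): freight, insurance — exclude.
The CIF price already equals the CIF value: 7508.44
Import duty = 7508.44 × 18% = 1351.52
Buyer bears: brokerage 464.95 + duty 1351.52 = 1816.47
Landed cost = invoice 7508.44 + 1816.47 = 9324.91

Total landed cost: USD 9324.91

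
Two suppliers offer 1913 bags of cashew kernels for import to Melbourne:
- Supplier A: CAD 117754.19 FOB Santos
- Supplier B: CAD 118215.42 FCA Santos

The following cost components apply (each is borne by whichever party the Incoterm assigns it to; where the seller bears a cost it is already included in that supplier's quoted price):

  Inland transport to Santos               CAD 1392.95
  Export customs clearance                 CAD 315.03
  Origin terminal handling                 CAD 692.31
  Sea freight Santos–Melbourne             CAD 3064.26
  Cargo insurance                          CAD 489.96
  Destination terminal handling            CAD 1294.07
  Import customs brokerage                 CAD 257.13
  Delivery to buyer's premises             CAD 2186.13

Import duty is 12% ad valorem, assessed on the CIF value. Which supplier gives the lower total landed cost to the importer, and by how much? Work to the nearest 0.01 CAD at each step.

Supplier A (FOB):
CIF value = FOB price + freight + insurance = 117754.19 + 3064.26 + 489.96 = 121308.41
Import duty = 121308.41 × 12% = 14557.01
Buyer bears (A): 3064.26 + 489.96 + 1294.07 + 257.13 + 2186.13 = 7291.55
Landed cost (A) = invoice 117754.19 + 7291.55 + duty 14557.01 = 139602.75
Supplier B (FCA):
CIF value = FCA price + origin terminal + freight + insurance = 118215.42 + 692.31 + 3064.26 + 489.96 = 122461.95
Import duty = 122461.95 × 12% = 14695.43
Buyer bears (B): 692.31 + 3064.26 + 489.96 + 1294.07 + 257.13 + 2186.13 = 7983.86
Landed cost (B) = invoice 118215.42 + 7983.86 + duty 14695.43 = 140894.71
Difference = |139602.75 − 140894.71| = 1291.96

Supplier A is cheaper by CAD 1291.96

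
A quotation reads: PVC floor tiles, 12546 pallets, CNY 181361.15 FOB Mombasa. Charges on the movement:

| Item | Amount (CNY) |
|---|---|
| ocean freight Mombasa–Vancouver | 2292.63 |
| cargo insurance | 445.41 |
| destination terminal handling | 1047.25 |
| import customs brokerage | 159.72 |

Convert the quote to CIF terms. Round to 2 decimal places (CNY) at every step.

Not relevant to the conversion: destination terminal, brokerage — on the buyer under both terms; not part of either seller's price.
From FOB to CIF, the seller additionally bears: freight, insurance.
CIF price = 181361.15 + 2292.63 + 445.41 = 184099.19

CIF price: CNY 184099.19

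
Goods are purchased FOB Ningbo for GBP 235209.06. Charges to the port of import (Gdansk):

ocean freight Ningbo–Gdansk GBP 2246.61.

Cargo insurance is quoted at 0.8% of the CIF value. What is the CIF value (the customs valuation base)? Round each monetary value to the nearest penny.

Let C be the CIF value. C = FOB price + freight + 0.8% × C
C − 0.8% × C = 235209.06 + 2246.61
0.992 × C = 237455.67
C = 237455.67 / 0.992 = 239370.64
Insurance premium = 0.8% × 239370.64 = 1914.97

CIF value: GBP 239370.64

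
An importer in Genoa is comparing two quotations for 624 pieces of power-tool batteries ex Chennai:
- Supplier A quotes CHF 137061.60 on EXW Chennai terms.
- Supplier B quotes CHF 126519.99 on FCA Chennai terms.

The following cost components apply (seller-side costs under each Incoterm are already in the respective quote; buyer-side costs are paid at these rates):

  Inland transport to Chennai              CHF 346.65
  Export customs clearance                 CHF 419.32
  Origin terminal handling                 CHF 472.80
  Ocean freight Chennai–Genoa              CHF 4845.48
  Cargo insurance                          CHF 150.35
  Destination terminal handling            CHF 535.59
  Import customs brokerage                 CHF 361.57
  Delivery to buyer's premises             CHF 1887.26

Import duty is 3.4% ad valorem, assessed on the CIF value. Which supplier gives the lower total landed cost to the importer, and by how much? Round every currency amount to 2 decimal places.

Supplier A (EXW):
CIF value = EXW price + inland to port + export clearance + origin terminal + freight + insurance = 137061.60 + 346.65 + 419.32 + 472.80 + 4845.48 + 150.35 = 143296.20
Import duty = 143296.20 × 3.4% = 4872.07
Buyer bears (A): 346.65 + 419.32 + 472.80 + 4845.48 + 150.35 + 535.59 + 361.57 + 1887.26 = 9019.02
Landed cost (A) = invoice 137061.60 + 9019.02 + duty 4872.07 = 150952.69
Supplier B (FCA):
CIF value = FCA price + origin terminal + freight + insurance = 126519.99 + 472.80 + 4845.48 + 150.35 = 131988.62
Import duty = 131988.62 × 3.4% = 4487.61
Buyer bears (B): 472.80 + 4845.48 + 150.35 + 535.59 + 361.57 + 1887.26 = 8253.05
Landed cost (B) = invoice 126519.99 + 8253.05 + duty 4487.61 = 139260.65
Difference = |150952.69 − 139260.65| = 11692.04

Supplier B is cheaper by CHF 11692.04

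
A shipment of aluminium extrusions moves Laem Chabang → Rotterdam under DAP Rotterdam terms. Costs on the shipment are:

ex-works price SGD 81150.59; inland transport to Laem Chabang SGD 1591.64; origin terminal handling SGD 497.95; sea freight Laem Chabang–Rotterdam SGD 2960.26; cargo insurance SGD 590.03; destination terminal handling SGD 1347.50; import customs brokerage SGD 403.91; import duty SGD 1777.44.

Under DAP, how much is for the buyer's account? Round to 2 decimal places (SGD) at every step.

DAP: the seller bears all costs to the named destination except import duty and clearance.
Seller's account: goods 81150.59 + inland to port 1591.64 + origin terminal 497.95 + freight 2960.26 + insurance 590.03 + destination terminal 1347.50 = 88137.97
Buyer's account: brokerage 403.91 + duty 1777.44 = 2181.35

Buyer's account: SGD 2181.35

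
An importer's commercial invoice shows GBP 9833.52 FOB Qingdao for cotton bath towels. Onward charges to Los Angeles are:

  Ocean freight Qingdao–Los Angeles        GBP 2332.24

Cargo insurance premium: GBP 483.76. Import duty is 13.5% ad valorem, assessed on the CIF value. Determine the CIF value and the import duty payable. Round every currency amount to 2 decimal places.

CIF = FOB price + freight + insurance
CIF = 9833.52 + 2332.24 + 483.76 = 12649.52
Import duty = 12649.52 × 13.5% = 1707.69

CIF value: GBP 12649.52; import duty: GBP 1707.69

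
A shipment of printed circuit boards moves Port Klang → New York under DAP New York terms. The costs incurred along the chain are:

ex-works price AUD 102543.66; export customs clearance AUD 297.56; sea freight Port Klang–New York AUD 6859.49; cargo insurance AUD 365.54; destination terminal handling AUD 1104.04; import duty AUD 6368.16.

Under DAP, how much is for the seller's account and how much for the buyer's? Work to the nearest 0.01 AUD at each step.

Seller: AUD 111170.29; buyer: AUD 6368.16

DAP: the seller bears all costs to the named destination except import duty and clearance.
Seller's account: goods 102543.66 + export clearance 297.56 + freight 6859.49 + insurance 365.54 + destination terminal 1104.04 = 111170.29
Buyer's account: duty 6368.16 = 6368.16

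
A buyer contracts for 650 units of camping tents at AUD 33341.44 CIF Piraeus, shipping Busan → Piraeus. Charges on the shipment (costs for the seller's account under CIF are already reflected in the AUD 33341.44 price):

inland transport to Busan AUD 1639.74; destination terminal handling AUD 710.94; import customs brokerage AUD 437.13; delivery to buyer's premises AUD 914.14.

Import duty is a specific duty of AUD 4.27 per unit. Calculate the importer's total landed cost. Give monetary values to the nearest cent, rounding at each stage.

Total landed cost: AUD 38179.15

CIF: the seller pays costs through ocean freight and marine insurance to the destination port.
Already in the invoice (seller's account under CIF): inland to port — exclude.
The CIF price already equals the CIF value: 33341.44
Import duty = 650 × 4.27 = 2775.50
Buyer bears: destination terminal 710.94 + brokerage 437.13 + delivery 914.14 + duty 2775.50 = 4837.71
Landed cost = invoice 33341.44 + 4837.71 = 38179.15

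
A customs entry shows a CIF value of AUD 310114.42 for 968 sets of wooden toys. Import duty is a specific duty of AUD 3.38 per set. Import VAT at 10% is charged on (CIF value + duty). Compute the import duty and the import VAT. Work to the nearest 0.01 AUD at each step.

Import duty: AUD 3271.84; import VAT: AUD 31338.63

Import duty = 968 × 3.38 = 3271.84
VAT base = CIF + duty = 310114.42 + 3271.84 = 313386.26
Import VAT = 313386.26 × 10% = 31338.63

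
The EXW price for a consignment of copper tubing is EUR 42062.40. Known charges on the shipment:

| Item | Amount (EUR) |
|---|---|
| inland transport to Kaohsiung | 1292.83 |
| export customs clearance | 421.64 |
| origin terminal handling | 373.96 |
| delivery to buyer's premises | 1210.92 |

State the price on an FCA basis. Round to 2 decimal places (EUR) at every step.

Not relevant to the conversion: origin terminal, delivery — on the buyer under both terms; not part of either seller's price.
From EXW to FCA, the seller additionally bears: inland to port, export clearance.
FCA price = 42062.40 + 1292.83 + 421.64 = 43776.87

FCA price: EUR 43776.87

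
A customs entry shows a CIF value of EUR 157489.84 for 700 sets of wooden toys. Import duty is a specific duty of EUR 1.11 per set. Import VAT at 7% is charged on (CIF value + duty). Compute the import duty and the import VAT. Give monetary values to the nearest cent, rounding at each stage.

Import duty: EUR 777.00; import VAT: EUR 11078.68

Import duty = 700 × 1.11 = 777.00
VAT base = CIF + duty = 157489.84 + 777.00 = 158266.84
Import VAT = 158266.84 × 7% = 11078.68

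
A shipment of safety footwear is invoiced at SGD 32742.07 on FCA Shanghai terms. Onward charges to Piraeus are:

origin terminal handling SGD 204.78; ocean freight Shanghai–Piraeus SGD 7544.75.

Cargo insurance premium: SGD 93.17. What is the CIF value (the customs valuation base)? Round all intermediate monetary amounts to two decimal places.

CIF value: SGD 40584.77

CIF = FCA price + pre-shipment costs + freight + insurance
CIF = 32742.07 + 204.78 + 7544.75 + 93.17 = 40584.77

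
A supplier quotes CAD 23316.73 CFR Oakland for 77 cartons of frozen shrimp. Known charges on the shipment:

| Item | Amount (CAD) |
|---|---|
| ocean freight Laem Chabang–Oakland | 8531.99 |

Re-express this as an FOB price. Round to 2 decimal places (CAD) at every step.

FOB price: CAD 14784.74

From CFR to FOB, the seller no longer bears: freight.
FOB price = 23316.73 − 8531.99 = 14784.74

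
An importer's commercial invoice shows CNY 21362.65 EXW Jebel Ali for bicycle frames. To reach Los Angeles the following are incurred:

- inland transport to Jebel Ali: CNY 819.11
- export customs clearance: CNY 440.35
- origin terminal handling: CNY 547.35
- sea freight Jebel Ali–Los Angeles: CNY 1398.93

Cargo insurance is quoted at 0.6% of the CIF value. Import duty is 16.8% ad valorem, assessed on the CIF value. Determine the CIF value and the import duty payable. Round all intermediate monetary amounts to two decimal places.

Let C be the CIF value. C = EXW price + pre-shipment costs + freight + 0.6% × C
C − 0.6% × C = 21362.65 + 819.11 + 440.35 + 547.35 + 1398.93
0.994 × C = 24568.39
C = 24568.39 / 0.994 = 24716.69
Insurance premium = 0.6% × 24716.69 = 148.30
Import duty = 24716.69 × 16.8% = 4152.40

CIF value: CNY 24716.69; import duty: CNY 4152.40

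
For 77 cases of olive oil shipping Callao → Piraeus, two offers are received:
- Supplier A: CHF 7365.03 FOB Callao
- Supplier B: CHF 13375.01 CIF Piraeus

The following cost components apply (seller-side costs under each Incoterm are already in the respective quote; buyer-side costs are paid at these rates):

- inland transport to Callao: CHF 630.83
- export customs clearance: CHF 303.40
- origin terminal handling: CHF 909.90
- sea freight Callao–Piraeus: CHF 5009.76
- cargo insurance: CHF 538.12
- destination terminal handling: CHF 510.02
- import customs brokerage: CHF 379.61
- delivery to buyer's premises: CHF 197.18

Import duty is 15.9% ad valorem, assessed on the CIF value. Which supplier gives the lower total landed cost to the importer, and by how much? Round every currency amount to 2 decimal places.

Supplier A is cheaper by CHF 535.58

Supplier A (FOB):
CIF value = FOB price + freight + insurance = 7365.03 + 5009.76 + 538.12 = 12912.91
Import duty = 12912.91 × 15.9% = 2053.15
Buyer bears (A): 5009.76 + 538.12 + 510.02 + 379.61 + 197.18 = 6634.69
Landed cost (A) = invoice 7365.03 + 6634.69 + duty 2053.15 = 16052.87
Supplier B (CIF):
The CIF price already equals the CIF value: 13375.01
Import duty = 13375.01 × 15.9% = 2126.63
Buyer bears (B): 510.02 + 379.61 + 197.18 = 1086.81
Landed cost (B) = invoice 13375.01 + 1086.81 + duty 2126.63 = 16588.45
Difference = |16052.87 − 16588.45| = 535.58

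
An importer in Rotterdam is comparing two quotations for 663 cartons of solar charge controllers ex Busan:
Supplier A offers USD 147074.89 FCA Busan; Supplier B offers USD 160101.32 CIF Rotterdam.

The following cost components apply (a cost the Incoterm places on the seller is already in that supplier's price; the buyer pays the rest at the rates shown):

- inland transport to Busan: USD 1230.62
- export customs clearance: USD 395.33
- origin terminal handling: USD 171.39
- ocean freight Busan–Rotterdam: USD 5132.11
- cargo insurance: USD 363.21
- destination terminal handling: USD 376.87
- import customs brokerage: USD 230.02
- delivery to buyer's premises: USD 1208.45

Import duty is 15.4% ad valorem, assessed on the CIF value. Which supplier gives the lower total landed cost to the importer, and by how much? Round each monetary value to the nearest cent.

Supplier A (FCA):
CIF value = FCA price + origin terminal + freight + insurance = 147074.89 + 171.39 + 5132.11 + 363.21 = 152741.60
Import duty = 152741.60 × 15.4% = 23522.21
Buyer bears (A): 171.39 + 5132.11 + 363.21 + 376.87 + 230.02 + 1208.45 = 7482.05
Landed cost (A) = invoice 147074.89 + 7482.05 + duty 23522.21 = 178079.15
Supplier B (CIF):
The CIF price already equals the CIF value: 160101.32
Import duty = 160101.32 × 15.4% = 24655.60
Buyer bears (B): 376.87 + 230.02 + 1208.45 = 1815.34
Landed cost (B) = invoice 160101.32 + 1815.34 + duty 24655.60 = 186572.26
Difference = |178079.15 − 186572.26| = 8493.11

Supplier A is cheaper by USD 8493.11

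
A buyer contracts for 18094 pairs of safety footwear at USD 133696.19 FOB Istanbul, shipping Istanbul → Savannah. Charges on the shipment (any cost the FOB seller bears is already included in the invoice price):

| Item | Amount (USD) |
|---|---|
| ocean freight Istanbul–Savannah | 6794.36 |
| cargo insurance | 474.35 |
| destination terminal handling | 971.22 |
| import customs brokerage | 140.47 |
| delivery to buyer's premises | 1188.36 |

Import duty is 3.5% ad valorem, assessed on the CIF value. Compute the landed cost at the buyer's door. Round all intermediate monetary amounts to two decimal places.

FOB: the seller bears costs until goods are on board at the origin port; the buyer bears freight, insurance and all costs thereafter.
CIF value = FOB price + freight + insurance = 133696.19 + 6794.36 + 474.35 = 140964.90
Import duty = 140964.90 × 3.5% = 4933.77
Buyer bears: freight 6794.36 + insurance 474.35 + destination terminal 971.22 + brokerage 140.47 + delivery 1188.36 + duty 4933.77 = 14502.53
Landed cost = invoice 133696.19 + 14502.53 = 148198.72

Total landed cost: USD 148198.72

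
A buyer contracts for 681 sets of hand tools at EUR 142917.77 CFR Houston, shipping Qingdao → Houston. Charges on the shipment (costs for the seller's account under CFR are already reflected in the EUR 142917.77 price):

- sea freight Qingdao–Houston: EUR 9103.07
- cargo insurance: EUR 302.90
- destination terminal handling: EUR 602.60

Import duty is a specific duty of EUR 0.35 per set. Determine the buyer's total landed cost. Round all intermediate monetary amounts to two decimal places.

CFR: the seller pays costs through ocean freight to the destination port, but not insurance.
Already in the invoice (seller's account under CFR): freight — exclude.
CIF value = CFR price + insurance = 142917.77 + 302.90 = 143220.67
Import duty = 681 × 0.35 = 238.35
Buyer bears: insurance 302.90 + destination terminal 602.60 + duty 238.35 = 1143.85
Landed cost = invoice 142917.77 + 1143.85 = 144061.62

Total landed cost: EUR 144061.62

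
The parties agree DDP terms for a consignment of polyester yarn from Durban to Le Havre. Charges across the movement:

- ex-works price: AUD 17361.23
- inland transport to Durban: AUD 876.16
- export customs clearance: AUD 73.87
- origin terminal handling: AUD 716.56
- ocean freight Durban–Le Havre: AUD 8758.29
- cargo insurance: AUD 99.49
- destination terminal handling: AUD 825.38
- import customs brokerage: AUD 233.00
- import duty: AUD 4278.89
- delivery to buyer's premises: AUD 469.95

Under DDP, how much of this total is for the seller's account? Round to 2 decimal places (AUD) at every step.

DDP: the seller bears all costs including import duty.
Seller's account: goods 17361.23 + inland to port 876.16 + export clearance 73.87 + origin terminal 716.56 + freight 8758.29 + insurance 99.49 + destination terminal 825.38 + brokerage 233.00 + duty 4278.89 + delivery 469.95 = 33692.82
Buyer's account: 0.00

Seller's account: AUD 33692.82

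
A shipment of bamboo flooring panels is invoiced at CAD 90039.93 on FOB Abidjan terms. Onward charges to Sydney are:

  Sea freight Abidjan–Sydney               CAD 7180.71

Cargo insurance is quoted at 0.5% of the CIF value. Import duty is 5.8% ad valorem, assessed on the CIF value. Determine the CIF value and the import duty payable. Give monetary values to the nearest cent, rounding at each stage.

CIF value: CAD 97709.19; import duty: CAD 5667.13

Let C be the CIF value. C = FOB price + freight + 0.5% × C
C − 0.5% × C = 90039.93 + 7180.71
0.995 × C = 97220.64
C = 97220.64 / 0.995 = 97709.19
Insurance premium = 0.5% × 97709.19 = 488.55
Import duty = 97709.19 × 5.8% = 5667.13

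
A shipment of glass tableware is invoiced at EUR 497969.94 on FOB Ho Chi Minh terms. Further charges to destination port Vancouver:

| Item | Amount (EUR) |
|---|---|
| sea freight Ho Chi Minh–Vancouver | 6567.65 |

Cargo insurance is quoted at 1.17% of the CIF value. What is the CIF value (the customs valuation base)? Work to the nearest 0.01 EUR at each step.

Let C be the CIF value. C = FOB price + freight + 1.17% × C
C − 1.17% × C = 497969.94 + 6567.65
0.9883 × C = 504537.59
C = 504537.59 / 0.9883 = 510510.56
Insurance premium = 1.17% × 510510.56 = 5972.97

CIF value: EUR 510510.56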